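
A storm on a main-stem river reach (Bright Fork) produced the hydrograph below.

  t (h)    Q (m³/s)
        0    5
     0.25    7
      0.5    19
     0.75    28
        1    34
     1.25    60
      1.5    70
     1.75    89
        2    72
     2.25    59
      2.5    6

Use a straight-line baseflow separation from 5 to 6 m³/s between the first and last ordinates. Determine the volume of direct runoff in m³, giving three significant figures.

Direct-runoff ordinates (Q − Q_b): 0.00, 1.90, 13.80, 22.70, 28.60, 54.50, 64.40, 83.30, 66.20, 53.10, 0.00 m³/s.
ΣQ_DR = 388.5 m³/s.
With Δt = 0.25 h = 900 s, V = ΣQ_DR · Δt = 388.5 × 900 = 3.50 × 10^5 m³.

V ≈ 3.50 × 10^5 m³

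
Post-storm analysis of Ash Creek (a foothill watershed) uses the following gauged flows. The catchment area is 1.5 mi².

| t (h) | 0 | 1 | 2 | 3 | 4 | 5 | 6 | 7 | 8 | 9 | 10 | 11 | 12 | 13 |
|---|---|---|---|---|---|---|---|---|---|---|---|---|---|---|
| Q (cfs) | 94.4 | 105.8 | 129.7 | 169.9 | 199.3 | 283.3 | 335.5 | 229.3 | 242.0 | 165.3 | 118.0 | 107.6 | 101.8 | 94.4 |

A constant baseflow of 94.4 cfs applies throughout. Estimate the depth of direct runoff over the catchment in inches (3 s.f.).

Direct runoff: 0.0, 11.4, 35.3, 75.5, 104.9, 188.9, 241.1, 134.9, 147.6, 70.9, 23.6, 13.2, 7.4, 0.0 cfs; ΣQ_DR = 1055 cfs.
V = ΣQ_DR · Δt = 1055 × 3600 s = 3.797 × 10^6 ft³.
Over A = 1.5 mi², depth = V / A = 1.09 in.

d ≈ 1.09 in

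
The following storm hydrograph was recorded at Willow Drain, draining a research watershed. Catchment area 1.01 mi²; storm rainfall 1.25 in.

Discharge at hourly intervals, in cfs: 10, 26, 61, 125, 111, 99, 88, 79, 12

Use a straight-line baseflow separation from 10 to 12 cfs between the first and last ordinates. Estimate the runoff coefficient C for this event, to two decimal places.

C ≈ 0.63

ΣQ_DR = 512.0 cfs; V = ΣQ_DR·Δt = 1.843 × 10^6 ft³.
Runoff depth d = V / A = 0.7855 in.
C = d / P = 0.7855 / 1.25 = 0.63.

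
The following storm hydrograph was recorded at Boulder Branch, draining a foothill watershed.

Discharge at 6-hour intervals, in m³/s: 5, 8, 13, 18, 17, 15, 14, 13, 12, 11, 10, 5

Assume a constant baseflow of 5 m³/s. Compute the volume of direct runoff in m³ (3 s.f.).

V ≈ 1.75 × 10^6 m³

Direct-runoff ordinates (Q − Q_b): 0.0, 3.0, 8.0, 13.0, 12.0, 10.0, 9.0, 8.0, 7.0, 6.0, 5.0, 0.0 m³/s.
ΣQ_DR = 81.00 m³/s.
With Δt = 6 h = 21600 s, V = ΣQ_DR · Δt = 81.00 × 21600 = 1.75 × 10^6 m³.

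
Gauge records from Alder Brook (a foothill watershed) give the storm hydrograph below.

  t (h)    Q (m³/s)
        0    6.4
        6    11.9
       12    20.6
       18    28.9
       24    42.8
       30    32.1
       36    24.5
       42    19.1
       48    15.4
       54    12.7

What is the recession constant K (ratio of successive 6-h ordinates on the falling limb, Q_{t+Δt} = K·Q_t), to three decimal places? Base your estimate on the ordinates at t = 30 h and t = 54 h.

K ≈ 0.793

Using the recession-limb readings at t = 30 h and t = 54 h: Q falls from 32.1 to 12.7 m³/s over 4 intervals.
K = (Q₂/Q₁)^(1/4) = (12.7/32.1)^(1/4) = 0.793.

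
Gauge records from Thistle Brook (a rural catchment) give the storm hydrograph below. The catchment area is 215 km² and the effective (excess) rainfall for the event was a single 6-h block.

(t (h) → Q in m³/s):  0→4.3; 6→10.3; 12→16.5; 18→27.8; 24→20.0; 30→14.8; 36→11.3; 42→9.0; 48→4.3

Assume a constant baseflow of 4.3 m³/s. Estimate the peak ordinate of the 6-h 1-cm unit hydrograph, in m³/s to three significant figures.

U_p ≈ 29.4 m³/s

Direct runoff: 0.0, 6.0, 12.2, 23.5, 15.7, 10.5, 7.0, 4.7, 0.0 m³/s; ΣQ_DR = 79.60 m³/s, peak = 23.5 m³/s.
Runoff depth d = ΣQ_DR·Δt / A = 79.60 × 21600 / (215 km²) = 7.997 mm.
The 1-cm UH is the DRH scaled by (10 mm)/d, so U_p = 23.5 × 10/7.997 = 29.4 m³/s.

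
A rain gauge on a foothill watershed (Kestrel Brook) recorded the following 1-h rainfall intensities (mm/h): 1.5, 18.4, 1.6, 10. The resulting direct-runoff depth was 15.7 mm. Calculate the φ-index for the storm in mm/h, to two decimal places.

φ ≈ 6.35 mm/h

Only the 2 blocks with intensity above φ contribute runoff: 18.4, 10 mm/h.
Σ(I−φ)·Δt = d  ⇒  (18.4+10 − 2φ)·1 = 15.7
φ = (28.40 − 15.7/1) / 2 = 6.35 mm/h.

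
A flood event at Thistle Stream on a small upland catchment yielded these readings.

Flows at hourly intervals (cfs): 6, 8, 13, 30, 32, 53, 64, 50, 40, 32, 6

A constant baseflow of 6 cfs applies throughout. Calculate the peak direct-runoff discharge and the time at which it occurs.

Q_p = 58.0 cfs at t = 6 h

Subtracting baseflow gives direct-runoff ordinates: 0.0, 2.0, 7.0, 24.0, 26.0, 47.0, 58.0, 44.0, 34.0, 26.0, 0.0 cfs.
The maximum is 58.0 cfs, occurring at the reading for t = 6 h.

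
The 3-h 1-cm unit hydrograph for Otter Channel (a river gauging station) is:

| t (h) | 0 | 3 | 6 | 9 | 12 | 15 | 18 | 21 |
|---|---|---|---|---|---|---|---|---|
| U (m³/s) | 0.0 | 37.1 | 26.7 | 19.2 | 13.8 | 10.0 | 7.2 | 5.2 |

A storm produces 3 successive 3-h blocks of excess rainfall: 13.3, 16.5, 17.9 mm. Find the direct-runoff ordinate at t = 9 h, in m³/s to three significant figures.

By discrete convolution, Q_j = Σ (P_i / 10 mm) · U_{j−i}.
At t = 9 h (j=3): Q = (13.3/10)·19.2 + (16.5/10)·26.7 + (17.9/10)·37.1 = 136 m³/s.

Q ≈ 136 m³/s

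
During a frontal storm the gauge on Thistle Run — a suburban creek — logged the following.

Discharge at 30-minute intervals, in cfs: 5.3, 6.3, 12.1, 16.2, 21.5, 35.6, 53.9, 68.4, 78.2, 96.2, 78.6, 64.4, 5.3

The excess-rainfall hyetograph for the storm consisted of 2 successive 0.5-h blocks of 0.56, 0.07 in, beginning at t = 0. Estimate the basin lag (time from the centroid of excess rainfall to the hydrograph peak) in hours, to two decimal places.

t_L ≈ 4.19 h

Centroid of excess rainfall: t_c = Σ P_i·t̄_i / ΣP_i = 0.3056 h (block centres at 0.25, 0.75 h).
Hydrograph peak occurs at t = 4.5 h, so basin lag t_L = 4.5 − 0.3056 = 4.19 h.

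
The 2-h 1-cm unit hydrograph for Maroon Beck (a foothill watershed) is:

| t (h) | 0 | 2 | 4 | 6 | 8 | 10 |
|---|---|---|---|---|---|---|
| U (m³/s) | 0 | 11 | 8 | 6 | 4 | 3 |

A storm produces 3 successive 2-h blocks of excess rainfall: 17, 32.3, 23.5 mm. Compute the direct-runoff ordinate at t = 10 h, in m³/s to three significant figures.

Q ≈ 32.1 m³/s

By discrete convolution, Q_j = Σ (P_i / 10 mm) · U_{j−i}.
At t = 10 h (j=5): Q = (17/10)·3 + (32.3/10)·4 + (23.5/10)·6 = 32.1 m³/s.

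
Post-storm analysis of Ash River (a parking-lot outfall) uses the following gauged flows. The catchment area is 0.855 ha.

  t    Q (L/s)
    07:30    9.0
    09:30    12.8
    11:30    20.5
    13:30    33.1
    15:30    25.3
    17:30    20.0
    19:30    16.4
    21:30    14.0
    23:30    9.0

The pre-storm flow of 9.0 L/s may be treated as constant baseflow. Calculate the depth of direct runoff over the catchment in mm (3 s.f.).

Direct runoff: 0.0, 3.8, 11.5, 24.1, 16.3, 11.0, 7.4, 5.0, 0.0 L/s; ΣQ_DR = 79.10 L/s.
V = ΣQ_DR · Δt = 79.10 × 7200 s = 5.695 × 10^5 L.
Over A = 0.855 ha, depth = V / A = 66.6 mm.

d ≈ 66.6 mm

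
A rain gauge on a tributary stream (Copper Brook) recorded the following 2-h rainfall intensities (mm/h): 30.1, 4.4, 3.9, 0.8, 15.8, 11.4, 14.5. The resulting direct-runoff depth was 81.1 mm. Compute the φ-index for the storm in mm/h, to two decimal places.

Only the 4 blocks with intensity above φ contribute runoff: 30.1, 15.8, 11.4, 14.5 mm/h.
Σ(I−φ)·Δt = d  ⇒  (30.1+15.8+11.4+14.5 − 4φ)·2 = 81.1
φ = (71.80 − 81.1/2) / 4 = 7.81 mm/h.

φ ≈ 7.81 mm/h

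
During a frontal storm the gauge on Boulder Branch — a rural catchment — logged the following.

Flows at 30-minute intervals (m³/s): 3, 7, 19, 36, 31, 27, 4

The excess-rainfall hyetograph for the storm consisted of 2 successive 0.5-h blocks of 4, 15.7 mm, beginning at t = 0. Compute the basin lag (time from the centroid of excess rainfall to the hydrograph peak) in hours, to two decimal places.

Centroid of excess rainfall: t_c = Σ P_i·t̄_i / ΣP_i = 0.6485 h (block centres at 0.25, 0.75 h).
Hydrograph peak occurs at t = 1.5 h, so basin lag t_L = 1.5 − 0.6485 = 0.85 h.

t_L ≈ 0.85 h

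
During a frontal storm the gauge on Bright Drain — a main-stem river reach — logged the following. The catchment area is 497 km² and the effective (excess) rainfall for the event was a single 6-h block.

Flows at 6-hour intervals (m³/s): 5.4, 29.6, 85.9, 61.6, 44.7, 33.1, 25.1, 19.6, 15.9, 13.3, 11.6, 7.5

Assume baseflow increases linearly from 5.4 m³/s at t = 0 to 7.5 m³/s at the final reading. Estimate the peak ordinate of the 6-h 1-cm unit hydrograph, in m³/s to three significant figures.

U_p ≈ 66.8 m³/s

Direct runoff: 0.00, 24.01, 80.12, 55.63, 38.54, 26.75, 18.55, 12.86, 8.97, 6.18, 4.29, 0.00 m³/s; ΣQ_DR = 275.9 m³/s, peak = 80.12 m³/s.
Runoff depth d = ΣQ_DR·Δt / A = 275.9 × 21600 / (497 km²) = 11.99 mm.
The 1-cm UH is the DRH scaled by (10 mm)/d, so U_p = 80.12 × 10/11.99 = 66.8 m³/s.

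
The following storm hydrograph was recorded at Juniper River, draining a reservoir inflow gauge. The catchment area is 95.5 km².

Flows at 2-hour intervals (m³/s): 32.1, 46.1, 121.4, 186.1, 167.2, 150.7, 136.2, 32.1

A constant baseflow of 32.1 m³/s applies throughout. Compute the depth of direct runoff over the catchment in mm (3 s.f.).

Direct runoff: 0.0, 14.0, 89.3, 154.0, 135.1, 118.6, 104.1, 0.0 m³/s; ΣQ_DR = 615.1 m³/s.
V = ΣQ_DR · Δt = 615.1 × 7200 s = 4.429 × 10^6 m³.
Over A = 95.5 km², depth = V / A = 46.4 mm.

d ≈ 46.4 mm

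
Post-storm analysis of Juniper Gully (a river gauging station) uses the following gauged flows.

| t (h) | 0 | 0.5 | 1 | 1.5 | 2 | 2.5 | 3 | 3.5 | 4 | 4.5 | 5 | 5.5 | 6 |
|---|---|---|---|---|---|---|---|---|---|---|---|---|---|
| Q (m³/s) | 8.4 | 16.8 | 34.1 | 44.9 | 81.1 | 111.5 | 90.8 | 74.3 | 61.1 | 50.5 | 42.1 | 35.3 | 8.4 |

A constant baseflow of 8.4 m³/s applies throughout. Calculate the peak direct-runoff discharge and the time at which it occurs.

Subtracting baseflow gives direct-runoff ordinates: 0.0, 8.4, 25.7, 36.5, 72.7, 103.1, 82.4, 65.9, 52.7, 42.1, 33.7, 26.9, 0.0 m³/s.
The maximum is 103.1 m³/s, occurring at the reading for t = 2.5 h.

Q_p = 103.1 m³/s at t = 2.5 h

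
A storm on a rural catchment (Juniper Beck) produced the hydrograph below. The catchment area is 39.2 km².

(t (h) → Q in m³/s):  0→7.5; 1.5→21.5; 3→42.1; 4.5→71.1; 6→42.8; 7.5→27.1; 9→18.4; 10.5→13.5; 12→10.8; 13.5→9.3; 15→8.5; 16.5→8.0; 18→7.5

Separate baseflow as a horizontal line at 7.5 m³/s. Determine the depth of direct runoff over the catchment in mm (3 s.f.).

Direct runoff: 0.0, 14.0, 34.6, 63.6, 35.3, 19.6, 10.9, 6.0, 3.3, 1.8, 1.0, 0.5, 0.0 m³/s; ΣQ_DR = 190.6 m³/s.
V = ΣQ_DR · Δt = 190.6 × 5400 s = 1.029 × 10^6 m³.
Over A = 39.2 km², depth = V / A = 26.3 mm.

d ≈ 26.3 mm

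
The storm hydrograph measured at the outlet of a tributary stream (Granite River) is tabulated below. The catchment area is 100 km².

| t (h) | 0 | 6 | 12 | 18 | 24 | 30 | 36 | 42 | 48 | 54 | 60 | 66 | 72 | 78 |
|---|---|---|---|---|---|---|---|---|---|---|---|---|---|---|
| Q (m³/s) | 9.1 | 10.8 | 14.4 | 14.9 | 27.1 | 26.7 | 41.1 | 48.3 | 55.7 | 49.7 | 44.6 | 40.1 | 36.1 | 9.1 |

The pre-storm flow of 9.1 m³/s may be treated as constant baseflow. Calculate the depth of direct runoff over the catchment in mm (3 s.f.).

d ≈ 64.9 mm

Direct runoff: 0.0, 1.7, 5.3, 5.8, 18.0, 17.6, 32.0, 39.2, 46.6, 40.6, 35.5, 31.0, 27.0, 0.0 m³/s; ΣQ_DR = 300.3 m³/s.
V = ΣQ_DR · Δt = 300.3 × 21600 s = 6.486 × 10^6 m³.
Over A = 100 km², depth = V / A = 64.9 mm.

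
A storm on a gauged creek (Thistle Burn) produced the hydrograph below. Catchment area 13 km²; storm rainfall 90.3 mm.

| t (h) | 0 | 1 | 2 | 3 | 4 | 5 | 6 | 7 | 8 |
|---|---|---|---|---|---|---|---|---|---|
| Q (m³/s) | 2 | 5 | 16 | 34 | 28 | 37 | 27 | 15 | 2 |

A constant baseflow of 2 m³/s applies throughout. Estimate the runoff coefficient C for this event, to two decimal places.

C ≈ 0.45

ΣQ_DR = 148.0 m³/s; V = ΣQ_DR·Δt = 5.328 × 10^5 m³.
Runoff depth d = V / A = 40.98 mm.
C = d / P = 40.98 / 90.3 = 0.45.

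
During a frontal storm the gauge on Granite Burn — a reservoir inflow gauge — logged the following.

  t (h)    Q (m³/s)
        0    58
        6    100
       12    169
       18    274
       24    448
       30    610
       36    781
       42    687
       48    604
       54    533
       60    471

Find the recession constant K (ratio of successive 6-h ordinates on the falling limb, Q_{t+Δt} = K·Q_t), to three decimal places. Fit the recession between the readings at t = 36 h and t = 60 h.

Using the recession-limb readings at t = 36 h and t = 60 h: Q falls from 781 to 471 m³/s over 4 intervals.
K = (Q₂/Q₁)^(1/4) = (471/781)^(1/4) = 0.881.

K ≈ 0.881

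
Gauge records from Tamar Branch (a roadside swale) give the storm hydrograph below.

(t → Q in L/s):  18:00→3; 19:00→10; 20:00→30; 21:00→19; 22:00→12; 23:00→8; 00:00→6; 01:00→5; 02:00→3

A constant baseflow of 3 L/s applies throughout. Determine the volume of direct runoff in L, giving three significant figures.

V ≈ 2.48 × 10^5 L

Direct-runoff ordinates (Q − Q_b): 0.0, 7.0, 27.0, 16.0, 9.0, 5.0, 3.0, 2.0, 0.0 L/s.
ΣQ_DR = 69.00 L/s.
With Δt = 1 h = 3600 s, V = ΣQ_DR · Δt = 69.00 × 3600 = 2.48 × 10^5 L.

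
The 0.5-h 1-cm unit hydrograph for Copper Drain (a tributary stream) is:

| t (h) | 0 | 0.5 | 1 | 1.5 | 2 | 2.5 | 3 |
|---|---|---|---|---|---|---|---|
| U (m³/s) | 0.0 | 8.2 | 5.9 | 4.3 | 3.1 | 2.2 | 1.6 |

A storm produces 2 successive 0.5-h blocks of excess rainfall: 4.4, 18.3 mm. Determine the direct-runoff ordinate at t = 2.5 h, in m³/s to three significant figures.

By discrete convolution, Q_j = Σ (P_i / 10 mm) · U_{j−i}.
At t = 2.5 h (j=5): Q = (4.4/10)·2.2 + (18.3/10)·3.1 = 6.64 m³/s.

Q ≈ 6.64 m³/s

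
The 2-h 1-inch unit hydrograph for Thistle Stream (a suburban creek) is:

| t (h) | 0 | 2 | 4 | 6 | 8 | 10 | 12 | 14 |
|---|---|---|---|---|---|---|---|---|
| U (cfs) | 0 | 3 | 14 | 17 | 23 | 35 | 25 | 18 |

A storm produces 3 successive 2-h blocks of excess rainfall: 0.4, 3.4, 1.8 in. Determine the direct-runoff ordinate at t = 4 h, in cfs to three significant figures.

By discrete convolution, Q_j = Σ (P_i / 1 in) · U_{j−i}.
At t = 4 h (j=2): Q = (0.4/1)·14 + (3.4/1)·3 + (1.8/1)·0 = 15.8 cfs.

Q ≈ 15.8 cfs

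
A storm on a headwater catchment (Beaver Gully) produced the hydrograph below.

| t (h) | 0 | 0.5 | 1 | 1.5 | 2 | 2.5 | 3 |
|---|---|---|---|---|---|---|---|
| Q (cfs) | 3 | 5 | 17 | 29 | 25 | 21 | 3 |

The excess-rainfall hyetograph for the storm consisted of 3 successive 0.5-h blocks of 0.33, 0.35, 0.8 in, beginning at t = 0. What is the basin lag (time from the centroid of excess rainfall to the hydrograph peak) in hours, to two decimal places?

t_L ≈ 0.59 h

Centroid of excess rainfall: t_c = Σ P_i·t̄_i / ΣP_i = 0.9088 h (block centres at 0.25, 0.75, 1.25 h).
Hydrograph peak occurs at t = 1.5 h, so basin lag t_L = 1.5 − 0.9088 = 0.59 h.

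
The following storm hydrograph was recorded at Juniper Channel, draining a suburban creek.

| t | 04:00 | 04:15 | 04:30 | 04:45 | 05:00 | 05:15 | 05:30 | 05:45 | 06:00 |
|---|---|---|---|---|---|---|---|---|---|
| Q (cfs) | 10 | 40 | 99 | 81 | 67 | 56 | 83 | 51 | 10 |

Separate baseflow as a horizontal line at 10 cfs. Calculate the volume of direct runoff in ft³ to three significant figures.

Direct-runoff ordinates (Q − Q_b): 0.0, 30.0, 89.0, 71.0, 57.0, 46.0, 73.0, 41.0, 0.0 cfs.
ΣQ_DR = 407.0 cfs.
With Δt = 0.25 h = 900 s, V = ΣQ_DR · Δt = 407.0 × 900 = 3.66 × 10^5 ft³.

V ≈ 3.66 × 10^5 ft³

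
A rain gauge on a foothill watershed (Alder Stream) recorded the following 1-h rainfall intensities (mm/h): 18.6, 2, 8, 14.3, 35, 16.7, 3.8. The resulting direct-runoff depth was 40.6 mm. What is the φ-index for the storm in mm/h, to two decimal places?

Only the 4 blocks with intensity above φ contribute runoff: 18.6, 14.3, 35, 16.7 mm/h.
Σ(I−φ)·Δt = d  ⇒  (18.6+14.3+35+16.7 − 4φ)·1 = 40.6
φ = (84.60 − 40.6/1) / 4 = 11.00 mm/h.

φ ≈ 11.00 mm/h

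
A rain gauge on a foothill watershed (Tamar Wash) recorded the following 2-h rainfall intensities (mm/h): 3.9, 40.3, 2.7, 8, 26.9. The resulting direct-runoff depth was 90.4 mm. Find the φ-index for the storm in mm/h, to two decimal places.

Only the 2 blocks with intensity above φ contribute runoff: 40.3, 26.9 mm/h.
Σ(I−φ)·Δt = d  ⇒  (40.3+26.9 − 2φ)·2 = 90.4
φ = (67.20 − 90.4/2) / 2 = 11.00 mm/h.

φ ≈ 11.00 mm/h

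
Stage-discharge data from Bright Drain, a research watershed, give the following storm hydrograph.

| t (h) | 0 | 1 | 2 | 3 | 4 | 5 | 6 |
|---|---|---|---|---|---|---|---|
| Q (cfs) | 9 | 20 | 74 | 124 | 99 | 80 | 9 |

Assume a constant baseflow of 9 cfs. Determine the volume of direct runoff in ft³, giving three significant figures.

V ≈ 1.27 × 10^6 ft³

Direct-runoff ordinates (Q − Q_b): 0.0, 11.0, 65.0, 115.0, 90.0, 71.0, 0.0 cfs.
ΣQ_DR = 352.0 cfs.
With Δt = 1 h = 3600 s, V = ΣQ_DR · Δt = 352.0 × 3600 = 1.27 × 10^6 ft³.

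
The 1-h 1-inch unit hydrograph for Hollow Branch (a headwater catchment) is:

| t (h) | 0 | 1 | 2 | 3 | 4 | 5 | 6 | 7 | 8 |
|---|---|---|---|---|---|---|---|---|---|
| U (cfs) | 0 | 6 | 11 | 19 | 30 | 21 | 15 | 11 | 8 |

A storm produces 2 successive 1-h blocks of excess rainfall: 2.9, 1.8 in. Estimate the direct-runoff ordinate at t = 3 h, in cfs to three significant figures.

By discrete convolution, Q_j = Σ (P_i / 1 in) · U_{j−i}.
At t = 3 h (j=3): Q = (2.9/1)·19 + (1.8/1)·11 = 74.9 cfs.

Q ≈ 74.9 cfs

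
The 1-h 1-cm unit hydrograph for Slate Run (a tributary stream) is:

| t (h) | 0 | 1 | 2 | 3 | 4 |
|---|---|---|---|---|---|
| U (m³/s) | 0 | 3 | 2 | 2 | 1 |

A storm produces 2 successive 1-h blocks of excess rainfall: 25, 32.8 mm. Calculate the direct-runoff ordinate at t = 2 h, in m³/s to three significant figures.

By discrete convolution, Q_j = Σ (P_i / 10 mm) · U_{j−i}.
At t = 2 h (j=2): Q = (25/10)·2 + (32.8/10)·3 = 14.8 m³/s.

Q ≈ 14.8 m³/s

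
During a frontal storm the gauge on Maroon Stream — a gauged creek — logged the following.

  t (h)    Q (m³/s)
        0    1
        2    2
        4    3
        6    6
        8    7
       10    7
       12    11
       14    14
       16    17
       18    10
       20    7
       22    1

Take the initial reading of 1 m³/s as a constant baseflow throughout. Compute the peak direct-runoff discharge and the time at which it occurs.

Q_p = 16.0 m³/s at t = 16 h

Subtracting baseflow gives direct-runoff ordinates: 0.0, 1.0, 2.0, 5.0, 6.0, 6.0, 10.0, 13.0, 16.0, 9.0, 6.0, 0.0 m³/s.
The maximum is 16.0 m³/s, occurring at the reading for t = 16 h.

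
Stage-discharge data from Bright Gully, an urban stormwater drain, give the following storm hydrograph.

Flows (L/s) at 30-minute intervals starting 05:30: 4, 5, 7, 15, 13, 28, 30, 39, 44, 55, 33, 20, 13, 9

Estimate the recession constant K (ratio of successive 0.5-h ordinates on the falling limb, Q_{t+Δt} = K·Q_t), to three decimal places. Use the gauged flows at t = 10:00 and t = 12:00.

Using the recession-limb readings at t = 10:00 and t = 12:00: Q falls from 55 to 9 L/s over 4 intervals.
K = (Q₂/Q₁)^(1/4) = (9/55)^(1/4) = 0.636.

K ≈ 0.636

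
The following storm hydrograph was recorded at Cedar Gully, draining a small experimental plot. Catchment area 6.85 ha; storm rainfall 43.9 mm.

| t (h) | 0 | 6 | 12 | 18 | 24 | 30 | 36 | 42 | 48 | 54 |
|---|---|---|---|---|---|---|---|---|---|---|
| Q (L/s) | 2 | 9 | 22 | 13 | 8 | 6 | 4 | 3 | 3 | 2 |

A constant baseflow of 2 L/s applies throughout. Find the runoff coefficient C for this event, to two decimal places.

ΣQ_DR = 52.00 L/s; V = ΣQ_DR·Δt = 1.123 × 10^6 L.
Runoff depth d = V / A = 16.40 mm.
C = d / P = 16.40 / 43.9 = 0.37.

C ≈ 0.37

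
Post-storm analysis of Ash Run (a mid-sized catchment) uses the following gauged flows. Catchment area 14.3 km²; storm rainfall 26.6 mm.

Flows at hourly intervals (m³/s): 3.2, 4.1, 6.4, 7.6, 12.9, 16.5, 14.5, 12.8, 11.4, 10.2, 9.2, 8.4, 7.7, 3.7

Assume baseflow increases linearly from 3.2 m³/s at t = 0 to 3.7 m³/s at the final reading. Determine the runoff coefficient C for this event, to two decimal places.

ΣQ_DR = 80.30 m³/s; V = ΣQ_DR·Δt = 2.891 × 10^5 m³.
Runoff depth d = V / A = 20.22 mm.
C = d / P = 20.22 / 26.6 = 0.76.

C ≈ 0.76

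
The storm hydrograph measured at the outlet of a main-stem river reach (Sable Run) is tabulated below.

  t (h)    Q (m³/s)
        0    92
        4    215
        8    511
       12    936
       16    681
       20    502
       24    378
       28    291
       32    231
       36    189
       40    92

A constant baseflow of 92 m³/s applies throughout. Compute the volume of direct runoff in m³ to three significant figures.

V ≈ 4.47 × 10^7 m³

Direct-runoff ordinates (Q − Q_b): 0.0, 123.0, 419.0, 844.0, 589.0, 410.0, 286.0, 199.0, 139.0, 97.0, 0.0 m³/s.
ΣQ_DR = 3106 m³/s.
With Δt = 4 h = 14400 s, V = ΣQ_DR · Δt = 3106 × 14400 = 4.47 × 10^7 m³.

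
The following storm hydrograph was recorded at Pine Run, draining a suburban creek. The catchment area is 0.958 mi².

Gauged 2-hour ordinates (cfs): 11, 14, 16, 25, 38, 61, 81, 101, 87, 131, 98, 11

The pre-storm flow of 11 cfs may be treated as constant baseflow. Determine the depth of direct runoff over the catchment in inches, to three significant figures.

d ≈ 1.75 in

Direct runoff: 0.0, 3.0, 5.0, 14.0, 27.0, 50.0, 70.0, 90.0, 76.0, 120.0, 87.0, 0.0 cfs; ΣQ_DR = 542.0 cfs.
V = ΣQ_DR · Δt = 542.0 × 7200 s = 3.902 × 10^6 ft³.
Over A = 0.958 mi², depth = V / A = 1.75 in.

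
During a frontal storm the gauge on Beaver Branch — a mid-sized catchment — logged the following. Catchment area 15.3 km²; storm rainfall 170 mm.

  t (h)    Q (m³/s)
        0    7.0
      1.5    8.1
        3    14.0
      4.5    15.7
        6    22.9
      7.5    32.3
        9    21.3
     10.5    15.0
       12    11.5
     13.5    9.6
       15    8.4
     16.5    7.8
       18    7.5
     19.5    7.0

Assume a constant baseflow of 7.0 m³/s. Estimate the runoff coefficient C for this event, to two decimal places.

C ≈ 0.19

ΣQ_DR = 90.10 m³/s; V = ΣQ_DR·Δt = 4.865 × 10^5 m³.
Runoff depth d = V / A = 31.80 mm.
C = d / P = 31.80 / 170 = 0.19.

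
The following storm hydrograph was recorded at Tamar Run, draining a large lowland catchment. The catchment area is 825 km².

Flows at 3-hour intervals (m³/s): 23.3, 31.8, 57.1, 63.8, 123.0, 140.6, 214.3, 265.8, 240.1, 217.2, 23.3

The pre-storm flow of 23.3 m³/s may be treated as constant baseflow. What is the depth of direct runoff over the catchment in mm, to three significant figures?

Direct runoff: 0.0, 8.5, 33.8, 40.5, 99.7, 117.3, 191.0, 242.5, 216.8, 193.9, 0.0 m³/s; ΣQ_DR = 1144 m³/s.
V = ΣQ_DR · Δt = 1144 × 10800 s = 1.236 × 10^7 m³.
Over A = 825 km², depth = V / A = 15.0 mm.

d ≈ 15.0 mm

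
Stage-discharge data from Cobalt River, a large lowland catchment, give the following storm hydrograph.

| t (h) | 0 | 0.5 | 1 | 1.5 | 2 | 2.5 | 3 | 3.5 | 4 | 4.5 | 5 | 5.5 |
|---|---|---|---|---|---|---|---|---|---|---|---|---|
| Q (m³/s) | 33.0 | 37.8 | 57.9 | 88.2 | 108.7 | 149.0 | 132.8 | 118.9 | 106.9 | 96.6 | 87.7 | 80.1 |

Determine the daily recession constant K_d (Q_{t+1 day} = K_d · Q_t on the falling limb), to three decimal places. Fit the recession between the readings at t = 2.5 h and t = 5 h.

K_d ≈ 0.006

Between t = 2.5 h and t = 5 h the flow falls from 149.0 to 87.7 m³/s over 5×0.5 h = 2.5 h.
Per-interval ratio K = (87.7/149.0)^(1/5) = 0.8994; K_d = K^(24/0.5) = 0.006.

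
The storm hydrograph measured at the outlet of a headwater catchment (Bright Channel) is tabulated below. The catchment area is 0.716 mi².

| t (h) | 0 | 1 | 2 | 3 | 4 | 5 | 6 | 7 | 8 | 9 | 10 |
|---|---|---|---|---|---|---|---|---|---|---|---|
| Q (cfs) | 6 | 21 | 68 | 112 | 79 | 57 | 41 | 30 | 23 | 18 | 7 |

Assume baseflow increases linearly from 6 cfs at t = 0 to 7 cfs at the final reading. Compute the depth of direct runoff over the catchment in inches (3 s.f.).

d ≈ 0.845 in

Direct runoff: 0.00, 14.90, 61.80, 105.70, 72.60, 50.50, 34.40, 23.30, 16.20, 11.10, 0.00 cfs; ΣQ_DR = 390.5 cfs.
V = ΣQ_DR · Δt = 390.5 × 3600 s = 1.406 × 10^6 ft³.
Over A = 0.716 mi², depth = V / A = 0.845 in.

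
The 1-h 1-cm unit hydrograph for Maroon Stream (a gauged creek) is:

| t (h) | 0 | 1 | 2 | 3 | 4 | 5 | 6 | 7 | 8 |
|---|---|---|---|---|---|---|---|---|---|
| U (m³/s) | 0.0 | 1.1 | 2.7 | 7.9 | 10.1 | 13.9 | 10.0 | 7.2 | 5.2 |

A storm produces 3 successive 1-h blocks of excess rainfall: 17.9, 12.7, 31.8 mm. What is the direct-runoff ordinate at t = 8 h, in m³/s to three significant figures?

Q ≈ 50.3 m³/s

By discrete convolution, Q_j = Σ (P_i / 10 mm) · U_{j−i}.
At t = 8 h (j=8): Q = (17.9/10)·5.2 + (12.7/10)·7.2 + (31.8/10)·10.0 = 50.3 m³/s.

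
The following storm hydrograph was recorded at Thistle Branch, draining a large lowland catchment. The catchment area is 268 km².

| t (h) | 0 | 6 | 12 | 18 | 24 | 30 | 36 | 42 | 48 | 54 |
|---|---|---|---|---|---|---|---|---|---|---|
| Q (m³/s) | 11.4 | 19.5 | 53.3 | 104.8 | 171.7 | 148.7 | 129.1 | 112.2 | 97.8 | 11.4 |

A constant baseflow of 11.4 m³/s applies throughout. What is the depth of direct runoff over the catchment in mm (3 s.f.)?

Direct runoff: 0.0, 8.1, 41.9, 93.4, 160.3, 137.3, 117.7, 100.8, 86.4, 0.0 m³/s; ΣQ_DR = 745.9 m³/s.
V = ΣQ_DR · Δt = 745.9 × 21600 s = 1.611 × 10^7 m³.
Over A = 268 km², depth = V / A = 60.1 mm.

d ≈ 60.1 mm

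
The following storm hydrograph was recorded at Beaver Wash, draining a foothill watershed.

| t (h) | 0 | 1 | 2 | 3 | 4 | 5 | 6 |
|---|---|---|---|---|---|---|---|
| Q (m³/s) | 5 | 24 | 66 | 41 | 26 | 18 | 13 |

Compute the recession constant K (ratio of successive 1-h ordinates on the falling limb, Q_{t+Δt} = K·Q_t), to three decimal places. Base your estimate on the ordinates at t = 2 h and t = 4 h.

Using the recession-limb readings at t = 2 h and t = 4 h: Q falls from 66 to 26 m³/s over 2 intervals.
K = (Q₂/Q₁)^(1/2) = (26/66)^(1/2) = 0.628.

K ≈ 0.628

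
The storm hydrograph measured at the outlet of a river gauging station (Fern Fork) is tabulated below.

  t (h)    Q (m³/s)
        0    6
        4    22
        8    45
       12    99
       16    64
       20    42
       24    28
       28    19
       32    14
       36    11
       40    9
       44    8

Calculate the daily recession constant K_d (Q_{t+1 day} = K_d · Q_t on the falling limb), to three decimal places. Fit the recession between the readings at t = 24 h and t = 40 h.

Between t = 24 h and t = 40 h the flow falls from 28 to 9 m³/s over 4×4 h = 16 h.
Per-interval ratio K = (9/28)^(1/4) = 0.7530; K_d = K^(24/4) = 0.182.

K_d ≈ 0.182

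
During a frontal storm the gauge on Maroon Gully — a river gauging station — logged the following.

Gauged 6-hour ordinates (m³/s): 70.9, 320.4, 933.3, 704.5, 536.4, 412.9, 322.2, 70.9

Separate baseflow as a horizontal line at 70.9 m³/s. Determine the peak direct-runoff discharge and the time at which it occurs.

Q_p = 862.4 m³/s at t = 12 h

Subtracting baseflow gives direct-runoff ordinates: 0.0, 249.5, 862.4, 633.6, 465.5, 342.0, 251.3, 0.0 m³/s.
The maximum is 862.4 m³/s, occurring at the reading for t = 12 h.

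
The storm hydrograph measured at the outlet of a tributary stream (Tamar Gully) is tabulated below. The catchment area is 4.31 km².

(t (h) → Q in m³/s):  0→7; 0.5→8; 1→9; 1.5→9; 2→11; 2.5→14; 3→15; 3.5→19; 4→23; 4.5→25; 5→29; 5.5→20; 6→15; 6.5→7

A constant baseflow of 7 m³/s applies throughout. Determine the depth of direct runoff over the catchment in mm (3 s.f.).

Direct runoff: 0.0, 1.0, 2.0, 2.0, 4.0, 7.0, 8.0, 12.0, 16.0, 18.0, 22.0, 13.0, 8.0, 0.0 m³/s; ΣQ_DR = 113.0 m³/s.
V = ΣQ_DR · Δt = 113.0 × 1800 s = 2.034 × 10^5 m³.
Over A = 4.31 km², depth = V / A = 47.2 mm.

d ≈ 47.2 mm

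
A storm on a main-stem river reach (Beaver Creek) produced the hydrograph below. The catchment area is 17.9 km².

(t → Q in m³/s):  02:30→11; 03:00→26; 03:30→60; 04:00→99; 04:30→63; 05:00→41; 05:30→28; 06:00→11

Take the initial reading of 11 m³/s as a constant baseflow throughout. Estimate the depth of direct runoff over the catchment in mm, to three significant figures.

Direct runoff: 0.0, 15.0, 49.0, 88.0, 52.0, 30.0, 17.0, 0.0 m³/s; ΣQ_DR = 251.0 m³/s.
V = ΣQ_DR · Δt = 251.0 × 1800 s = 4.518 × 10^5 m³.
Over A = 17.9 km², depth = V / A = 25.2 mm.

d ≈ 25.2 mm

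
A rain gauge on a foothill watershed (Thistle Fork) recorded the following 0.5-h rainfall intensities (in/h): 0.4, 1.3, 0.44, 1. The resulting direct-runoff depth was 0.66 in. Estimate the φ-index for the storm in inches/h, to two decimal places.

φ ≈ 0.49 in/h

Only the 2 blocks with intensity above φ contribute runoff: 1.3, 1 in/h.
Σ(I−φ)·Δt = d  ⇒  (1.3+1 − 2φ)·0.5 = 0.66
φ = (2.300 − 0.66/0.5) / 2 = 0.49 in/h.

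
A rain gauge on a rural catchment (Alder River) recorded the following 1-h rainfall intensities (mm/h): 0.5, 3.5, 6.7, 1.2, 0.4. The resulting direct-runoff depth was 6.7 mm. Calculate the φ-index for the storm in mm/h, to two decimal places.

φ ≈ 1.75 mm/h

Only the 2 blocks with intensity above φ contribute runoff: 3.5, 6.7 mm/h.
Σ(I−φ)·Δt = d  ⇒  (3.5+6.7 − 2φ)·1 = 6.7
φ = (10.20 − 6.7/1) / 2 = 1.75 mm/h.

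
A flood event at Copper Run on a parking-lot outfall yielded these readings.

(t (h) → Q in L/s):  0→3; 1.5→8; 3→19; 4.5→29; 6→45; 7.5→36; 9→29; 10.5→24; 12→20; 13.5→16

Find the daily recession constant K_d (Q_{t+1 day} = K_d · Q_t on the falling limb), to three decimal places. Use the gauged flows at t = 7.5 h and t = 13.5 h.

Between t = 7.5 h and t = 13.5 h the flow falls from 36 to 16 L/s over 4×1.5 h = 6 h.
Per-interval ratio K = (16/36)^(1/4) = 0.8165; K_d = K^(24/1.5) = 0.039.

K_d ≈ 0.039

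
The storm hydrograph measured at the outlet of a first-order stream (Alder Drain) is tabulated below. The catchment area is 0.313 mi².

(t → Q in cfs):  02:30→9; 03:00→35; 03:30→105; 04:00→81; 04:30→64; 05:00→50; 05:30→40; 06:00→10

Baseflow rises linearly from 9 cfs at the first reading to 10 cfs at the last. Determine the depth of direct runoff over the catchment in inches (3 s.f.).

Direct runoff: 0.00, 25.86, 95.71, 71.57, 54.43, 40.29, 30.14, 0.00 cfs; ΣQ_DR = 318.0 cfs.
V = ΣQ_DR · Δt = 318.0 × 1800 s = 5.724 × 10^5 ft³.
Over A = 0.313 mi², depth = V / A = 0.787 in.

d ≈ 0.787 in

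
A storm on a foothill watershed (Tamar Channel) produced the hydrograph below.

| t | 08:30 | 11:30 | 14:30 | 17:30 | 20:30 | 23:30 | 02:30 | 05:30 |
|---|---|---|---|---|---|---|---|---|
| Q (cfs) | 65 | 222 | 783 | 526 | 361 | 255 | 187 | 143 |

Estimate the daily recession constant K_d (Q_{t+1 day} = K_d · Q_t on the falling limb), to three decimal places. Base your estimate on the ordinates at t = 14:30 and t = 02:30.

K_d ≈ 0.057

Between t = 14:30 and t = 02:30 the flow falls from 783 to 187 cfs over 4×3 h = 12 h.
Per-interval ratio K = (187/783)^(1/4) = 0.6991; K_d = K^(24/3) = 0.057.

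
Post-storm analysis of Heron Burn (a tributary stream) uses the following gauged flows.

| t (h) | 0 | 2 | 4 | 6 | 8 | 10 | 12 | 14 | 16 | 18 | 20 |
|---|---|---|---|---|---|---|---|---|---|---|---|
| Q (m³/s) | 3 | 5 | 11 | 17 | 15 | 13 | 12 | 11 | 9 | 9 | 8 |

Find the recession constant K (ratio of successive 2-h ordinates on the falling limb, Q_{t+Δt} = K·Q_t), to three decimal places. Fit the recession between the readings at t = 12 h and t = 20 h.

K ≈ 0.904

Using the recession-limb readings at t = 12 h and t = 20 h: Q falls from 12 to 8 m³/s over 4 intervals.
K = (Q₂/Q₁)^(1/4) = (8/12)^(1/4) = 0.904.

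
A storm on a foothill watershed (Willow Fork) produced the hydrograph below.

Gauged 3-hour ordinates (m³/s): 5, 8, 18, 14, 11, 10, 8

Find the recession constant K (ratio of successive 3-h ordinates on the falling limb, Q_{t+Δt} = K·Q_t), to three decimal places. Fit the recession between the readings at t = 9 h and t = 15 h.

Using the recession-limb readings at t = 9 h and t = 15 h: Q falls from 14 to 10 m³/s over 2 intervals.
K = (Q₂/Q₁)^(1/2) = (10/14)^(1/2) = 0.845.

K ≈ 0.845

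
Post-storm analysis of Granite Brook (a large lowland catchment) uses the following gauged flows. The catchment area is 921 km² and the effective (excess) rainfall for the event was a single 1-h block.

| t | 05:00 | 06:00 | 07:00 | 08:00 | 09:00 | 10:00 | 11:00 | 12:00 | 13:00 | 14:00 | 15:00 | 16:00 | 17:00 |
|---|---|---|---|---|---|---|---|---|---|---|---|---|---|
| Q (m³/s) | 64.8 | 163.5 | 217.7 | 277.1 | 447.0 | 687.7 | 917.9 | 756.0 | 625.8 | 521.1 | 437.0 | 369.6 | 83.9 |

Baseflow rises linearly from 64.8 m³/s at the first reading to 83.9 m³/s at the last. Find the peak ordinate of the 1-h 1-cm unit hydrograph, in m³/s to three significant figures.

U_p ≈ 469 m³/s

Direct runoff: 0.00, 97.11, 149.72, 207.53, 375.83, 614.94, 843.55, 680.06, 548.27, 441.98, 356.28, 287.29, 0.00 m³/s; ΣQ_DR = 4603 m³/s, peak = 843.55 m³/s.
Runoff depth d = ΣQ_DR·Δt / A = 4603 × 3600 / (921 km²) = 17.99 mm.
The 1-cm UH is the DRH scaled by (10 mm)/d, so U_p = 843.55 × 10/17.99 = 469 m³/s.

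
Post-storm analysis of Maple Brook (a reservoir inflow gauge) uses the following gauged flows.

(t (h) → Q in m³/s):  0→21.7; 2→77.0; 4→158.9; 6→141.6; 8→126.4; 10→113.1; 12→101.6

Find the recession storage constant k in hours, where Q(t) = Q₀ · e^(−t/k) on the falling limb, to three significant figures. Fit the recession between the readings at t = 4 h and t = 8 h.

k ≈ 17.5 h

On the falling limb, Q drops from 158.9 to 126.4 m³/s between t = 4 h and t = 8 h (Δt = 4 h).
k = −Δt / ln(Q₂/Q₁) = −4 / ln(126.4/158.9) = 17.5 h.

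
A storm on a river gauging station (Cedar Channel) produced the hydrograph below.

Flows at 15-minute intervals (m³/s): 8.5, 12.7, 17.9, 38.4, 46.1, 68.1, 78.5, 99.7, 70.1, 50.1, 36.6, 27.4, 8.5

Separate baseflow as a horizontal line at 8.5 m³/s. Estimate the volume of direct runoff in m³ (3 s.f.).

V ≈ 4.07 × 10^5 m³

Direct-runoff ordinates (Q − Q_b): 0.0, 4.2, 9.4, 29.9, 37.6, 59.6, 70.0, 91.2, 61.6, 41.6, 28.1, 18.9, 0.0 m³/s.
ΣQ_DR = 452.1 m³/s.
With Δt = 0.25 h = 900 s, V = ΣQ_DR · Δt = 452.1 × 900 = 4.07 × 10^5 m³.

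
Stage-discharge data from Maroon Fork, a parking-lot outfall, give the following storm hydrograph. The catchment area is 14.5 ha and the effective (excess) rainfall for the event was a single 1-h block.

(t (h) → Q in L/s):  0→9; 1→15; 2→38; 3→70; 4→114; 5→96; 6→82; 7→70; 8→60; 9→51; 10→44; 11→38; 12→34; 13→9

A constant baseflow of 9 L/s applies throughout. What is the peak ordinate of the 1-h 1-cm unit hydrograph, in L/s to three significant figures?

U_p ≈ 70.0 L/s

Direct runoff: 0.0, 6.0, 29.0, 61.0, 105.0, 87.0, 73.0, 61.0, 51.0, 42.0, 35.0, 29.0, 25.0, 0.0 L/s; ΣQ_DR = 604.0 L/s, peak = 105.0 L/s.
Runoff depth d = ΣQ_DR·Δt / A = 604.0 × 3600 / (14.5 ha) = 15.00 mm.
The 1-cm UH is the DRH scaled by (10 mm)/d, so U_p = 105.0 × 10/15.00 = 70.0 L/s.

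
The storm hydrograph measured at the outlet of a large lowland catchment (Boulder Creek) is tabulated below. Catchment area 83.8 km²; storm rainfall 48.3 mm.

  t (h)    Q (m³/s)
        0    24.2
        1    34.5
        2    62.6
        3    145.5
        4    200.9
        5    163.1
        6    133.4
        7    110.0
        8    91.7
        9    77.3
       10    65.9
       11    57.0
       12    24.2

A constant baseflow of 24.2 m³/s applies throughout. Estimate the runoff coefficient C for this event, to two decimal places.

C ≈ 0.78

ΣQ_DR = 875.7 m³/s; V = ΣQ_DR·Δt = 3.153 × 10^6 m³.
Runoff depth d = V / A = 37.62 mm.
C = d / P = 37.62 / 48.3 = 0.78.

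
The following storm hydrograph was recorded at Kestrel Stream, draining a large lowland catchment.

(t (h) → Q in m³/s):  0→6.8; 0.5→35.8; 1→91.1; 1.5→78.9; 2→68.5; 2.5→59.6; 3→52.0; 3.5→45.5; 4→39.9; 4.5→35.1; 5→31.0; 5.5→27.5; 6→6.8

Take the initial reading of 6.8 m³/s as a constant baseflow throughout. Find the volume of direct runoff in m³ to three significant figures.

V ≈ 8.82 × 10^5 m³

Direct-runoff ordinates (Q − Q_b): 0.0, 29.0, 84.3, 72.1, 61.7, 52.8, 45.2, 38.7, 33.1, 28.3, 24.2, 20.7, 0.0 m³/s.
ΣQ_DR = 490.1 m³/s.
With Δt = 0.5 h = 1800 s, V = ΣQ_DR · Δt = 490.1 × 1800 = 8.82 × 10^5 m³.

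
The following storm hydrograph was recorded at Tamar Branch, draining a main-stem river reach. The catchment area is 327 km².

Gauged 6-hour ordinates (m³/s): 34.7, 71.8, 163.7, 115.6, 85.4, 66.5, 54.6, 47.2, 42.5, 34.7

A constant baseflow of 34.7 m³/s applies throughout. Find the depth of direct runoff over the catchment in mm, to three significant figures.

Direct runoff: 0.0, 37.1, 129.0, 80.9, 50.7, 31.8, 19.9, 12.5, 7.8, 0.0 m³/s; ΣQ_DR = 369.7 m³/s.
V = ΣQ_DR · Δt = 369.7 × 21600 s = 7.986 × 10^6 m³.
Over A = 327 km², depth = V / A = 24.4 mm.

d ≈ 24.4 mm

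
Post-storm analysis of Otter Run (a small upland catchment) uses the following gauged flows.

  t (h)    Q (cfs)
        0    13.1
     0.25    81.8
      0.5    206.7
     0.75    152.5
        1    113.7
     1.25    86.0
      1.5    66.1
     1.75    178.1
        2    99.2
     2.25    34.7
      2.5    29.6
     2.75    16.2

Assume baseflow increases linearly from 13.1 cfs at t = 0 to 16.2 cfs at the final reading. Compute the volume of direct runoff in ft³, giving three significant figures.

Direct-runoff ordinates (Q − Q_b): 0.00, 68.42, 193.04, 138.55, 99.47, 71.49, 51.31, 163.03, 83.85, 19.06, 13.68, 0.00 cfs.
ΣQ_DR = 901.9 cfs.
With Δt = 0.25 h = 900 s, V = ΣQ_DR · Δt = 901.9 × 900 = 8.12 × 10^5 ft³.

V ≈ 8.12 × 10^5 ft³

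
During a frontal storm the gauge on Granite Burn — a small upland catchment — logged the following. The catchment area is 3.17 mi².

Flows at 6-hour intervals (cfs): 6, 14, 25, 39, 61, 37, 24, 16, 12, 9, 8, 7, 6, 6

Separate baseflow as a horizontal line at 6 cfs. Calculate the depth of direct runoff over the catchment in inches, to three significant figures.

d ≈ 0.546 in

Direct runoff: 0.0, 8.0, 19.0, 33.0, 55.0, 31.0, 18.0, 10.0, 6.0, 3.0, 2.0, 1.0, 0.0, 0.0 cfs; ΣQ_DR = 186.0 cfs.
V = ΣQ_DR · Δt = 186.0 × 21600 s = 4.018 × 10^6 ft³.
Over A = 3.17 mi², depth = V / A = 0.546 in.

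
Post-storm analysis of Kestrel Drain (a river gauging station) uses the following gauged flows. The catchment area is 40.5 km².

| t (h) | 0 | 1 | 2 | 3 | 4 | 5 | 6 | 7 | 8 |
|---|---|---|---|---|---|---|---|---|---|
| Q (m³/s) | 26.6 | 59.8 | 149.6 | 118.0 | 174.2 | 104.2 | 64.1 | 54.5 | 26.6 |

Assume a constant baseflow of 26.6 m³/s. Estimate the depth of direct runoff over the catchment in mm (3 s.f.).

d ≈ 47.8 mm

Direct runoff: 0.0, 33.2, 123.0, 91.4, 147.6, 77.6, 37.5, 27.9, 0.0 m³/s; ΣQ_DR = 538.2 m³/s.
V = ΣQ_DR · Δt = 538.2 × 3600 s = 1.938 × 10^6 m³.
Over A = 40.5 km², depth = V / A = 47.8 mm.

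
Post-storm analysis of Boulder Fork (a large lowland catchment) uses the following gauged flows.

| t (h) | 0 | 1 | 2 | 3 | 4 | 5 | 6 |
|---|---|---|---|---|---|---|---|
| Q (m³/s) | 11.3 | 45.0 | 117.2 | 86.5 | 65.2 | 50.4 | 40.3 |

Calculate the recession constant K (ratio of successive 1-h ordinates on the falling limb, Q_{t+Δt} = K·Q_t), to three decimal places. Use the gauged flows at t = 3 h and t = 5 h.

Using the recession-limb readings at t = 3 h and t = 5 h: Q falls from 86.5 to 50.4 m³/s over 2 intervals.
K = (Q₂/Q₁)^(1/2) = (50.4/86.5)^(1/2) = 0.763.

K ≈ 0.763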